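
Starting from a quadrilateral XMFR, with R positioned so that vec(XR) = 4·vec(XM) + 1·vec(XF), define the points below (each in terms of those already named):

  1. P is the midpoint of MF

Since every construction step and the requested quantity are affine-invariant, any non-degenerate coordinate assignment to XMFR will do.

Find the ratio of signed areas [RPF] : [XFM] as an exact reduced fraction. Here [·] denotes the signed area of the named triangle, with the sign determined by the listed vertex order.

[RPF]:[XFM] = 2

Work in coordinates with X = (0, 0), M = (1, 0), F = (0, 1), R = (4, 1).
1. P is the midpoint of MF ⇒ P = (1/2, 1/2)
2·[RPF] = -2, 2·[XFM] = -1
[RPF]:[XFM] = -2:-1 = 2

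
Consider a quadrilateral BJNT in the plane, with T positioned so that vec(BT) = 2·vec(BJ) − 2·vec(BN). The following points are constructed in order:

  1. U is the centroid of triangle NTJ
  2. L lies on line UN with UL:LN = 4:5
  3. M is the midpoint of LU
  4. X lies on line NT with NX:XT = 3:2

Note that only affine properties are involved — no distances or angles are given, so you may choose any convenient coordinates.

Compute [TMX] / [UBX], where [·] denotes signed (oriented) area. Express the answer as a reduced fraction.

Work in coordinates with B = (0, 0), J = (1, 0), N = (0, 1), T = (2, -2).
1. U is the centroid of triangle NTJ ⇒ U = (1, -1/3)
2. L lies on line UN with UL:LN = 4:5 ⇒ L = (5/9, 7/27)
3. M is the midpoint of LU ⇒ M = (7/9, -1/27)
4. X lies on line NT with NX:XT = 3:2 ⇒ X = (6/5, -4/5)
2·[TMX] = 14/135, 2·[UBX] = 2/5
[TMX]:[UBX] = 14/135:2/5 = 7/27

[TMX]:[UBX] = 7/27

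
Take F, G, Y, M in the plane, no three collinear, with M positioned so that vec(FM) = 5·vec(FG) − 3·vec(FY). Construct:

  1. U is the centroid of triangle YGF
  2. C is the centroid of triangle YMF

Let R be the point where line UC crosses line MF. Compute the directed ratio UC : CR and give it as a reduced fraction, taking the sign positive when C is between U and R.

UC:CR = 3/5

Choose coordinates F = (0, 0), G = (1, 0), Y = (0, 1), M = (5, -3).
1. U is the centroid of triangle YGF ⇒ U = (1/3, 1/3)
2. C is the centroid of triangle YMF ⇒ C = (5/3, -2/3)
line UC meets MF at R = (35/9, -7/3)
C = U + t·(R−U) with t = 3/8, so UC:CR = 3/8:5/8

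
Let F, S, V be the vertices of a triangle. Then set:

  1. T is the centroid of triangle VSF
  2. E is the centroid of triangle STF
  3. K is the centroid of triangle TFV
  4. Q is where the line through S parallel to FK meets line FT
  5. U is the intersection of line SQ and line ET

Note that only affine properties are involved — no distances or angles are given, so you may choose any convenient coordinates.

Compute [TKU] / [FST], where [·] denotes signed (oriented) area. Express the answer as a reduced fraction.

[TKU]:[FST] = 1/2

Set F = (0, 0), S = (1, 0), V = (0, 1); any affine frame gives the same invariant.
1. T is the centroid of triangle VSF ⇒ T = (1/3, 1/3)
2. E is the centroid of triangle STF ⇒ E = (4/9, 1/9)
3. K is the centroid of triangle TFV ⇒ K = (1/9, 4/9)
4. Q is where the line through S parallel to FK meets line FT ⇒ Q = (4/3, 4/3)
5. U is the intersection of line SQ and line ET ⇒ U = (5/6, -2/3)
2·[TKU] = 1/6, 2·[FST] = 1/3
[TKU]:[FST] = 1/6:1/3 = 1/2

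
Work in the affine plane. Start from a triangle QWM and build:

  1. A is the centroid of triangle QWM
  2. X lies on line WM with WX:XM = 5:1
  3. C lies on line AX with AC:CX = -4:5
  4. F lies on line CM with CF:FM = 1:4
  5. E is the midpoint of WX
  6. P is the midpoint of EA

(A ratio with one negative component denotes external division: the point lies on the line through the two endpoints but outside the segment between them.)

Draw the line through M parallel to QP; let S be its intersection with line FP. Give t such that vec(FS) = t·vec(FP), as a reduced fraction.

Assign Q = (0, 0), W = (1, 0), M = (0, 1) — the answer is frame-independent, so this choice is without loss of generality.
1. A is the centroid of triangle QWM ⇒ A = (1/3, 1/3)
2. X lies on line WM with WX:XM = 5:1 ⇒ X = (1/6, 5/6)
3. C lies on line AX with AC:CX = -4:5 ⇒ C = (1, -5/3)
4. F lies on line CM with CF:FM = 1:4 ⇒ F = (4/5, -17/15)
5. E is the midpoint of WX ⇒ E = (7/12, 5/12)
6. P is the midpoint of EA ⇒ P = (11/24, 3/8)
through M parallel to QP: direction (11/24, 3/8); meets FP at S = (473/1770, 719/590)
S = F + t·(P−F) with t = 92/59

t = 92/59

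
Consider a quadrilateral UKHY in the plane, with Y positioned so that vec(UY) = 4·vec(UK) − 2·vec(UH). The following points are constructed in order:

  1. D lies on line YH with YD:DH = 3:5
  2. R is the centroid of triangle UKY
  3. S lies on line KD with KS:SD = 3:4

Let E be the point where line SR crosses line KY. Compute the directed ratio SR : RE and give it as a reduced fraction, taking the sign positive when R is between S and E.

SR:RE = -139/112

Assign U = (0, 0), K = (1, 0), H = (0, 1), Y = (4, -2) — the answer is frame-independent, so this choice is without loss of generality.
1. D lies on line YH with YD:DH = 3:5 ⇒ D = (5/2, -7/8)
2. R is the centroid of triangle UKY ⇒ R = (5/3, -2/3)
3. S lies on line KD with KS:SD = 3:4 ⇒ S = (23/14, -3/8)
line SR meets KY at E = (229/139, -60/139)
R = S + t·(E−S) with t = 139/27, so SR:RE = 139/27:-112/27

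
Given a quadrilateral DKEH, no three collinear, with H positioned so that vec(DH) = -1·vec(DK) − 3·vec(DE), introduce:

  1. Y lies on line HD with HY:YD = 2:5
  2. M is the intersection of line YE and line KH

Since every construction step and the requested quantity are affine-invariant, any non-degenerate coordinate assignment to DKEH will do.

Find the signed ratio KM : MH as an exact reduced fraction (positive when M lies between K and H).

Set D = (0, 0), K = (1, 0), E = (0, 1), H = (-1, -3); any affine frame gives the same invariant.
1. Y lies on line HD with HY:YD = 2:5 ⇒ Y = (-5/7, -15/7)
2. M is the intersection of line YE and line KH ⇒ M = (-25/29, -81/29)
M = K + t·(H−K) with t = 27/29, so KM:MH = t:(1−t) = 27/29:2/29

KM:MH = 27/2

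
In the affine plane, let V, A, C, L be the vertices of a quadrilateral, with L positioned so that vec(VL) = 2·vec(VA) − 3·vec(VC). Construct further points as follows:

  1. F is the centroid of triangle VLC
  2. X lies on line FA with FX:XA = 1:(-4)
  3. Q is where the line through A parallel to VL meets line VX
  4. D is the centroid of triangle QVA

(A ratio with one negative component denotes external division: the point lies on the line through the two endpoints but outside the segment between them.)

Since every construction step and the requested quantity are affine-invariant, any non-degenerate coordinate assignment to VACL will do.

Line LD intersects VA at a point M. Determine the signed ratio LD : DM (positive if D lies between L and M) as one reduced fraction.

Work in coordinates with V = (0, 0), A = (1, 0), C = (0, 1), L = (2, -3).
1. F is the centroid of triangle VLC ⇒ F = (2/3, -2/3)
2. X lies on line FA with FX:XA = 1:(-4) ⇒ X = (5/9, -8/9)
3. Q is where the line through A parallel to VL meets line VX ⇒ Q = (-15, 24)
4. D is the centroid of triangle QVA ⇒ D = (-14/3, 8)
line LD meets VA at M = (2/11, 0)
D = L + t·(M−L) with t = 11/3, so LD:DM = 11/3:-8/3

LD:DM = -11/8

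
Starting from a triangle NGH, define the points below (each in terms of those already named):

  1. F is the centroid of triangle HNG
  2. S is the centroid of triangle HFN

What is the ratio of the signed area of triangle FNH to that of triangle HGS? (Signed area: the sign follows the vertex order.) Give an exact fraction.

[FNH]:[HGS] = 3/4

Work in coordinates with N = (0, 0), G = (1, 0), H = (0, 1).
1. F is the centroid of triangle HNG ⇒ F = (1/3, 1/3)
2. S is the centroid of triangle HFN ⇒ S = (1/9, 4/9)
2·[FNH] = -1/3, 2·[HGS] = -4/9
[FNH]:[HGS] = -1/3:-4/9 = 3/4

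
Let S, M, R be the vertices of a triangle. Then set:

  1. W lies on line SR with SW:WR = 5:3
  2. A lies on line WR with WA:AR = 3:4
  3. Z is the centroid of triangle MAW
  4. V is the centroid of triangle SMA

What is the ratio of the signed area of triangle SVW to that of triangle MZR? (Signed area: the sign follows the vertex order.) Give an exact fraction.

[SVW]:[MZR] = -35/33

Assign S = (0, 0), M = (1, 0), R = (0, 1) — the answer is frame-independent, so this choice is without loss of generality.
1. W lies on line SR with SW:WR = 5:3 ⇒ W = (0, 5/8)
2. A lies on line WR with WA:AR = 3:4 ⇒ A = (0, 11/14)
3. Z is the centroid of triangle MAW ⇒ Z = (1/3, 79/168)
4. V is the centroid of triangle SMA ⇒ V = (1/3, 11/42)
2·[SVW] = 5/24, 2·[MZR] = -11/56
[SVW]:[MZR] = 5/24:-11/56 = -35/33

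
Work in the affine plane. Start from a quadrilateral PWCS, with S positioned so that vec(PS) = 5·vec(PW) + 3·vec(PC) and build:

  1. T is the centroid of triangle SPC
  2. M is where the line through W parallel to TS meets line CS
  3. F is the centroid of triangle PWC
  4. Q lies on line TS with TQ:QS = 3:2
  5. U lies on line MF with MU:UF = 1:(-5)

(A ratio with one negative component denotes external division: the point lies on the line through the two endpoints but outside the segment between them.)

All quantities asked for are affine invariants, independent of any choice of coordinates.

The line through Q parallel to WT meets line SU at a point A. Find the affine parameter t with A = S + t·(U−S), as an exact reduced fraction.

Work in coordinates with P = (0, 0), W = (1, 0), C = (0, 1), S = (5, 3).
1. T is the centroid of triangle SPC ⇒ T = (5/3, 4/3)
2. M is where the line through W parallel to TS meets line CS ⇒ M = (15, 7)
3. F is the centroid of triangle PWC ⇒ F = (1/3, 1/3)
4. Q lies on line TS with TQ:QS = 3:2 ⇒ Q = (11/3, 7/3)
5. U lies on line MF with MU:UF = 1:(-5) ⇒ U = (56/3, 26/3)
through Q parallel to WT: direction (2/3, 4/3); meets SU at A = (243/65, 161/65)
A = S + t·(U−S) with t = -6/65

t = -6/65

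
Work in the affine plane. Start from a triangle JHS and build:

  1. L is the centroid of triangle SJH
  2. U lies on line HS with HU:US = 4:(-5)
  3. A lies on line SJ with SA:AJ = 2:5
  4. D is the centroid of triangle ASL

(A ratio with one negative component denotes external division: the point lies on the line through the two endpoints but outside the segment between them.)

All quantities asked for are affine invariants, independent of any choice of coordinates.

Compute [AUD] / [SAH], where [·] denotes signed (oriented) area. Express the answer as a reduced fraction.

[AUD]:[SAH] = 23/18

Assign J = (0, 0), H = (1, 0), S = (0, 1) — the answer is frame-independent, so this choice is without loss of generality.
1. L is the centroid of triangle SJH ⇒ L = (1/3, 1/3)
2. U lies on line HS with HU:US = 4:(-5) ⇒ U = (5, -4)
3. A lies on line SJ with SA:AJ = 2:5 ⇒ A = (0, 5/7)
4. D is the centroid of triangle ASL ⇒ D = (1/9, 43/63)
2·[AUD] = 23/63, 2·[SAH] = 2/7
[AUD]:[SAH] = 23/63:2/7 = 23/18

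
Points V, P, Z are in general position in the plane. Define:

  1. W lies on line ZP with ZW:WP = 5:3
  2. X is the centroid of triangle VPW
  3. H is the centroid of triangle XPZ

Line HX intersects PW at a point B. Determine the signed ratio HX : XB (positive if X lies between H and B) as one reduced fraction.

HX:XB = -2/3

Set V = (0, 0), P = (1, 0), Z = (0, 1); any affine frame gives the same invariant.
1. W lies on line ZP with ZW:WP = 5:3 ⇒ W = (5/8, 3/8)
2. X is the centroid of triangle VPW ⇒ X = (13/24, 1/8)
3. H is the centroid of triangle XPZ ⇒ H = (37/72, 3/8)
line HX meets PW at B = (1/2, 1/2)
X = H + t·(B−H) with t = -2, so HX:XB = -2:3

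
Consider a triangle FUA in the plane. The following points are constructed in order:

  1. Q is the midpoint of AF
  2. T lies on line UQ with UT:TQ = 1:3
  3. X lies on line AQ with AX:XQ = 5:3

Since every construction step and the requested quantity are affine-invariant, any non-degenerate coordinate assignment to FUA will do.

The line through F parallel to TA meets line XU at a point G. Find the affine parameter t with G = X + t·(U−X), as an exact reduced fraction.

t = -33/23

Set F = (0, 0), U = (1, 0), A = (0, 1); any affine frame gives the same invariant.
1. Q is the midpoint of AF ⇒ Q = (0, 1/2)
2. T lies on line UQ with UT:TQ = 1:3 ⇒ T = (3/4, 1/8)
3. X lies on line AQ with AX:XQ = 5:3 ⇒ X = (0, 11/16)
through F parallel to TA: direction (-3/4, 7/8); meets XU at G = (-33/23, 77/46)
G = X + t·(U−X) with t = -33/23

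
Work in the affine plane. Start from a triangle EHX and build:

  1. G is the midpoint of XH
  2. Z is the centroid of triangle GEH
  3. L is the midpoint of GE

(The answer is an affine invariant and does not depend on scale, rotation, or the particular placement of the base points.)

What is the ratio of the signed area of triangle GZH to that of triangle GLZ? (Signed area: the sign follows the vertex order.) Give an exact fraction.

Set E = (0, 0), H = (1, 0), X = (0, 1); any affine frame gives the same invariant.
1. G is the midpoint of XH ⇒ G = (1/2, 1/2)
2. Z is the centroid of triangle GEH ⇒ Z = (1/2, 1/6)
3. L is the midpoint of GE ⇒ L = (1/4, 1/4)
2·[GZH] = 1/6, 2·[GLZ] = 1/12
[GZH]:[GLZ] = 1/6:1/12 = 2

[GZH]:[GLZ] = 2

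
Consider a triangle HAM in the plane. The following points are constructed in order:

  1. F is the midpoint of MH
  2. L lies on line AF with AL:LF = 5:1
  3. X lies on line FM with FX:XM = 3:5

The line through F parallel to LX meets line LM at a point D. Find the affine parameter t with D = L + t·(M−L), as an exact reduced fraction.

t = -3/5

Work in coordinates with H = (0, 0), A = (1, 0), M = (0, 1).
1. F is the midpoint of MH ⇒ F = (0, 1/2)
2. L lies on line AF with AL:LF = 5:1 ⇒ L = (1/6, 5/12)
3. X lies on line FM with FX:XM = 3:5 ⇒ X = (0, 11/16)
through F parallel to LX: direction (-1/6, 13/48); meets LM at D = (4/15, 1/15)
D = L + t·(M−L) with t = -3/5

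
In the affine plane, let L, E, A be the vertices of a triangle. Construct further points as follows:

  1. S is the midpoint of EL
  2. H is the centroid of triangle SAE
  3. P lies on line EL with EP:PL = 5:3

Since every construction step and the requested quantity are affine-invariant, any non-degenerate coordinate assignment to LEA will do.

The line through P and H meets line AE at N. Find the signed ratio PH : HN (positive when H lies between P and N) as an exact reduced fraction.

Work in coordinates with L = (0, 0), E = (1, 0), A = (0, 1).
1. S is the midpoint of EL ⇒ S = (1/2, 0)
2. H is the centroid of triangle SAE ⇒ H = (1/2, 1/3)
3. P lies on line EL with EP:PL = 5:3 ⇒ P = (3/8, 0)
line PH meets AE at N = (6/11, 5/11)
H = P + t·(N−P) with t = 11/15, so PH:HN = 11/15:4/15

PH:HN = 11/4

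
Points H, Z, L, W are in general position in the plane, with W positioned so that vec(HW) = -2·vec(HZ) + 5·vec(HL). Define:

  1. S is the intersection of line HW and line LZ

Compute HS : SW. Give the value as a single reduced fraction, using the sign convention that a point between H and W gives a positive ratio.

Assign H = (0, 0), Z = (1, 0), L = (0, 1), W = (-2, 5) — the answer is frame-independent, so this choice is without loss of generality.
1. S is the intersection of line HW and line LZ ⇒ S = (-2/3, 5/3)
S = H + t·(W−H) with t = 1/3, so HS:SW = t:(1−t) = 1/3:2/3

HS:SW = 1/2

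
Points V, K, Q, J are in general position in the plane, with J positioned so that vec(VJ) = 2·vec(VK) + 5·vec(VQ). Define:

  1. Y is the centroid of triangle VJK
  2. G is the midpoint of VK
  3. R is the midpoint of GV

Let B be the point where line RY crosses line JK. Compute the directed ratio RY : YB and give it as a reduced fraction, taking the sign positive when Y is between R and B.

Choose coordinates V = (0, 0), K = (1, 0), Q = (0, 1), J = (2, 5).
1. Y is the centroid of triangle VJK ⇒ Y = (1, 5/3)
2. G is the midpoint of VK ⇒ G = (1/2, 0)
3. R is the midpoint of GV ⇒ R = (1/4, 0)
line RY meets JK at B = (8/5, 3)
Y = R + t·(B−R) with t = 5/9, so RY:YB = 5/9:4/9

RY:YB = 5/4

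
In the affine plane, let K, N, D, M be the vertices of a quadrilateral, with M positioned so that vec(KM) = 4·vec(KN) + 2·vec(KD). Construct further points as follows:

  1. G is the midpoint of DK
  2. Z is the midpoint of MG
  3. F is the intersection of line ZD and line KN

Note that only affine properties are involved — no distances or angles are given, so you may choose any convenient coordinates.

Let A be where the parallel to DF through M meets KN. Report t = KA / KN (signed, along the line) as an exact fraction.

t = -12

Assign K = (0, 0), N = (1, 0), D = (0, 1), M = (4, 2) — the answer is frame-independent, so this choice is without loss of generality.
1. G is the midpoint of DK ⇒ G = (0, 1/2)
2. Z is the midpoint of MG ⇒ Z = (2, 5/4)
3. F is the intersection of line ZD and line KN ⇒ F = (-8, 0)
through M parallel to DF: direction (-8, -1); meets KN at A = (-12, 0)
A = K + t·(N−K) with t = -12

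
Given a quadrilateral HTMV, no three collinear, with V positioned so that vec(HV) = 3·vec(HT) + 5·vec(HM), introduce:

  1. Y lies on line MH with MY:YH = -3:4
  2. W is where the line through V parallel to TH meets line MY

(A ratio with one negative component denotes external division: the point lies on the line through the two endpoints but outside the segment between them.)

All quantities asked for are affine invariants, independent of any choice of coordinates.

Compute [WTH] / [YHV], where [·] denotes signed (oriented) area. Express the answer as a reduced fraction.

Assign H = (0, 0), T = (1, 0), M = (0, 1), V = (3, 5) — the answer is frame-independent, so this choice is without loss of generality.
1. Y lies on line MH with MY:YH = -3:4 ⇒ Y = (0, 4)
2. W is where the line through V parallel to TH meets line MY ⇒ W = (0, 5)
2·[WTH] = -5, 2·[YHV] = 12
[WTH]:[YHV] = -5:12 = -5/12

[WTH]:[YHV] = -5/12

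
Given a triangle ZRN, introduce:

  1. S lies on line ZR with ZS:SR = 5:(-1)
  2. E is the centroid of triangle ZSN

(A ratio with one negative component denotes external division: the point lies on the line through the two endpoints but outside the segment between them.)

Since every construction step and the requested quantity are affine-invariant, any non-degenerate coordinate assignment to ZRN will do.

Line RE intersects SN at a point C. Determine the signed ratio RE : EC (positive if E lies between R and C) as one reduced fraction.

RE:EC = -2/5

Assign Z = (0, 0), R = (1, 0), N = (0, 1) — the answer is frame-independent, so this choice is without loss of generality.
1. S lies on line ZR with ZS:SR = 5:(-1) ⇒ S = (5/4, 0)
2. E is the centroid of triangle ZSN ⇒ E = (5/12, 1/3)
line RE meets SN at C = (15/8, -1/2)
E = R + t·(C−R) with t = -2/3, so RE:EC = -2/3:5/3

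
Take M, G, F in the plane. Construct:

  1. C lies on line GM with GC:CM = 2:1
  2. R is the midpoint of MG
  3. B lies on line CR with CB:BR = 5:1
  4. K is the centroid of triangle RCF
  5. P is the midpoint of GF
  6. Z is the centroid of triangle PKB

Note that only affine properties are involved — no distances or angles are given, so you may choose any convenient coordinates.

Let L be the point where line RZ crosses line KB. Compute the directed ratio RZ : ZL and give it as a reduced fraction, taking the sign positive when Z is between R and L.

RZ:ZL = -17/23

Set M = (0, 0), G = (1, 0), F = (0, 1); any affine frame gives the same invariant.
1. C lies on line GM with GC:CM = 2:1 ⇒ C = (1/3, 0)
2. R is the midpoint of MG ⇒ R = (1/2, 0)
3. B lies on line CR with CB:BR = 5:1 ⇒ B = (17/36, 0)
4. K is the centroid of triangle RCF ⇒ K = (5/18, 1/3)
5. P is the midpoint of GF ⇒ P = (1/2, 1/2)
6. Z is the centroid of triangle PKB ⇒ Z = (5/12, 5/18)
line RZ meets KB at L = (9/17, -5/51)
Z = R + t·(L−R) with t = -17/6, so RZ:ZL = -17/6:23/6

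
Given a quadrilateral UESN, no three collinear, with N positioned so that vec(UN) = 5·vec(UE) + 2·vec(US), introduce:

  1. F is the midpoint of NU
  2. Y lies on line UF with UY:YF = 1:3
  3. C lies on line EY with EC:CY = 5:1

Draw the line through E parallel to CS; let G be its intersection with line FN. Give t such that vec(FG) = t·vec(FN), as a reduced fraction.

Choose coordinates U = (0, 0), E = (1, 0), S = (0, 1), N = (5, 2).
1. F is the midpoint of NU ⇒ F = (5/2, 1)
2. Y lies on line UF with UY:YF = 1:3 ⇒ Y = (5/8, 1/4)
3. C lies on line EY with EC:CY = 5:1 ⇒ C = (11/16, 5/24)
through E parallel to CS: direction (-11/16, 19/24); meets FN at G = (95/128, 19/64)
G = F + t·(N−F) with t = -45/64

t = -45/64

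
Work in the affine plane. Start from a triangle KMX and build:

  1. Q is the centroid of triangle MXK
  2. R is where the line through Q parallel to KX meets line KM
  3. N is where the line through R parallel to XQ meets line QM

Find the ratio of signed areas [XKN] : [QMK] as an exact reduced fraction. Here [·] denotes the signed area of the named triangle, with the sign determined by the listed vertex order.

[XKN]:[QMK] = -1/3

Choose coordinates K = (0, 0), M = (1, 0), X = (0, 1).
1. Q is the centroid of triangle MXK ⇒ Q = (1/3, 1/3)
2. R is where the line through Q parallel to KX meets line KM ⇒ R = (1/3, 0)
3. N is where the line through R parallel to XQ meets line QM ⇒ N = (1/9, 4/9)
2·[XKN] = 1/9, 2·[QMK] = -1/3
[XKN]:[QMK] = 1/9:-1/3 = -1/3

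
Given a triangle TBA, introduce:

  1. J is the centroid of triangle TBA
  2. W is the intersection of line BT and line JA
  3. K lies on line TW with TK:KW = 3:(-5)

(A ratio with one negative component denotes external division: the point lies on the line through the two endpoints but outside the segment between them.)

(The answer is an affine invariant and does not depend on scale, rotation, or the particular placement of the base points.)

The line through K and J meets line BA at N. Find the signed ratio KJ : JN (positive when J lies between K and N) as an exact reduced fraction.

KJ:JN = 17/4

Work in coordinates with T = (0, 0), B = (1, 0), A = (0, 1).
1. J is the centroid of triangle TBA ⇒ J = (1/3, 1/3)
2. W is the intersection of line BT and line JA ⇒ W = (1/2, 0)
3. K lies on line TW with TK:KW = 3:(-5) ⇒ K = (-3/4, 0)
line KJ meets BA at N = (10/17, 7/17)
J = K + t·(N−K) with t = 17/21, so KJ:JN = 17/21:4/21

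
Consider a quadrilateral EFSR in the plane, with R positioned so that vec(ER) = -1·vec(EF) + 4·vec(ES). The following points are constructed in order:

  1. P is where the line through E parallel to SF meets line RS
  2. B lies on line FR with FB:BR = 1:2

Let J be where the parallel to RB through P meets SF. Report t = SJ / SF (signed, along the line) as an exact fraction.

Assign E = (0, 0), F = (1, 0), S = (0, 1), R = (-1, 4) — the answer is frame-independent, so this choice is without loss of generality.
1. P is where the line through E parallel to SF meets line RS ⇒ P = (1/2, -1/2)
2. B lies on line FR with FB:BR = 1:2 ⇒ B = (1/3, 4/3)
through P parallel to RB: direction (4/3, -8/3); meets SF at J = (-1/2, 3/2)
J = S + t·(F−S) with t = -1/2

t = -1/2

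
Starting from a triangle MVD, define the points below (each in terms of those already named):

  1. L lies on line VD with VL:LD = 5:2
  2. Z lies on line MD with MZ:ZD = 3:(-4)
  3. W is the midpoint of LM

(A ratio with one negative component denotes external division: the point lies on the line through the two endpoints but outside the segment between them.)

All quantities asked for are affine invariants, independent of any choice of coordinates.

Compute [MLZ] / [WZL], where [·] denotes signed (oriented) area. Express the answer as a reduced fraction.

[MLZ]:[WZL] = -2

Set M = (0, 0), V = (1, 0), D = (0, 1); any affine frame gives the same invariant.
1. L lies on line VD with VL:LD = 5:2 ⇒ L = (2/7, 5/7)
2. Z lies on line MD with MZ:ZD = 3:(-4) ⇒ Z = (0, -3)
3. W is the midpoint of LM ⇒ W = (1/7, 5/14)
2·[MLZ] = -6/7, 2·[WZL] = 3/7
[MLZ]:[WZL] = -6/7:3/7 = -2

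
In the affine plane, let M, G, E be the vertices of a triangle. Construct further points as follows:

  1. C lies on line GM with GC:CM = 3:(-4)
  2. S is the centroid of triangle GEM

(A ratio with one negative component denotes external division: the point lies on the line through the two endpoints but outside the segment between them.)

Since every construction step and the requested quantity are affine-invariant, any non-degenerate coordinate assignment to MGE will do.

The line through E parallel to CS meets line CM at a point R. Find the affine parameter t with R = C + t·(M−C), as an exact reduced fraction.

Work in coordinates with M = (0, 0), G = (1, 0), E = (0, 1).
1. C lies on line GM with GC:CM = 3:(-4) ⇒ C = (4, 0)
2. S is the centroid of triangle GEM ⇒ S = (1/3, 1/3)
through E parallel to CS: direction (-11/3, 1/3); meets CM at R = (11, 0)
R = C + t·(M−C) with t = -7/4

t = -7/4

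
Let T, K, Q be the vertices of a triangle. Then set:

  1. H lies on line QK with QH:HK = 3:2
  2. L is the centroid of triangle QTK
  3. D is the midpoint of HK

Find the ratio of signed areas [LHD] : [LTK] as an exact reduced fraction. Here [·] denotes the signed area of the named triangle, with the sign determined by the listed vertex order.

[LHD]:[LTK] = -1/5

Choose coordinates T = (0, 0), K = (1, 0), Q = (0, 1).
1. H lies on line QK with QH:HK = 3:2 ⇒ H = (3/5, 2/5)
2. L is the centroid of triangle QTK ⇒ L = (1/3, 1/3)
3. D is the midpoint of HK ⇒ D = (4/5, 1/5)
2·[LHD] = -1/15, 2·[LTK] = 1/3
[LHD]:[LTK] = -1/15:1/3 = -1/5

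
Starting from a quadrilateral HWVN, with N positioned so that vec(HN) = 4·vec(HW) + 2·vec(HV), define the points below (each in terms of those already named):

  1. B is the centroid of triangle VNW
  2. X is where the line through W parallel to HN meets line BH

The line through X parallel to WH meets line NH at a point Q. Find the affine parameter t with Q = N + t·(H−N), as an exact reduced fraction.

t = 5/2

Choose coordinates H = (0, 0), W = (1, 0), V = (0, 1), N = (4, 2).
1. B is the centroid of triangle VNW ⇒ B = (5/3, 1)
2. X is where the line through W parallel to HN meets line BH ⇒ X = (-5, -3)
through X parallel to WH: direction (-1, 0); meets NH at Q = (-6, -3)
Q = N + t·(H−N) with t = 5/2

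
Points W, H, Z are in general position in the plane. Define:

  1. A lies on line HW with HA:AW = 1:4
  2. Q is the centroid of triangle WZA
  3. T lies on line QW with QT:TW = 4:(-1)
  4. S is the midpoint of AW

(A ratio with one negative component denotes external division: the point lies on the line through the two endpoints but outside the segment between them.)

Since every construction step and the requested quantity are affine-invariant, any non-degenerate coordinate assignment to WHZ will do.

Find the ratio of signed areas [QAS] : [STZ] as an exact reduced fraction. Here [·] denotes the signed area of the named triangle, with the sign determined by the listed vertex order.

[QAS]:[STZ] = 1/4

Assign W = (0, 0), H = (1, 0), Z = (0, 1) — the answer is frame-independent, so this choice is without loss of generality.
1. A lies on line HW with HA:AW = 1:4 ⇒ A = (4/5, 0)
2. Q is the centroid of triangle WZA ⇒ Q = (4/15, 1/3)
3. T lies on line QW with QT:TW = 4:(-1) ⇒ T = (-4/45, -1/9)
4. S is the midpoint of AW ⇒ S = (2/5, 0)
2·[QAS] = -2/15, 2·[STZ] = -8/15
[QAS]:[STZ] = -2/15:-8/15 = 1/4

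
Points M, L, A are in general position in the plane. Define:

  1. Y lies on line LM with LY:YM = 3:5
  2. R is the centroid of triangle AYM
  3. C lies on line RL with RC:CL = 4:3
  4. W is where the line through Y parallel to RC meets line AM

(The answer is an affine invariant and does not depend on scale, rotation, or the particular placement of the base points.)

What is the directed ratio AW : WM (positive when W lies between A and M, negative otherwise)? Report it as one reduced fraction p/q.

AW:WM = 14/5

Choose coordinates M = (0, 0), L = (1, 0), A = (0, 1).
1. Y lies on line LM with LY:YM = 3:5 ⇒ Y = (5/8, 0)
2. R is the centroid of triangle AYM ⇒ R = (5/24, 1/3)
3. C lies on line RL with RC:CL = 4:3 ⇒ C = (37/56, 1/7)
4. W is where the line through Y parallel to RC meets line AM ⇒ W = (0, 5/19)
W = A + t·(M−A) with t = 14/19, so AW:WM = t:(1−t) = 14/19:5/19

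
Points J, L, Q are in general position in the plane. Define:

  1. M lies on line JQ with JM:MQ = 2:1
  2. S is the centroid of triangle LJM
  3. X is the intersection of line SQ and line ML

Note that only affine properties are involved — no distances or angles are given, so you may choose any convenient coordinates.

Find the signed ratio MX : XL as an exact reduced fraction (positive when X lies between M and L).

Assign J = (0, 0), L = (1, 0), Q = (0, 1) — the answer is frame-independent, so this choice is without loss of generality.
1. M lies on line JQ with JM:MQ = 2:1 ⇒ M = (0, 2/3)
2. S is the centroid of triangle LJM ⇒ S = (1/3, 2/9)
3. X is the intersection of line SQ and line ML ⇒ X = (1/5, 8/15)
X = M + t·(L−M) with t = 1/5, so MX:XL = t:(1−t) = 1/5:4/5

MX:XL = 1/4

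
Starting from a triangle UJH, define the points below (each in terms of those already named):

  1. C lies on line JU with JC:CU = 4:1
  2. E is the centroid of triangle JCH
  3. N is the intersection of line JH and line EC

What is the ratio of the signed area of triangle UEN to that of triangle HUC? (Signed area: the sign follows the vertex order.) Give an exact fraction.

Set U = (0, 0), J = (1, 0), H = (0, 1); any affine frame gives the same invariant.
1. C lies on line JU with JC:CU = 4:1 ⇒ C = (1/5, 0)
2. E is the centroid of triangle JCH ⇒ E = (2/5, 1/3)
3. N is the intersection of line JH and line EC ⇒ N = (1/2, 1/2)
2·[UEN] = 1/30, 2·[HUC] = 1/5
[UEN]:[HUC] = 1/30:1/5 = 1/6

[UEN]:[HUC] = 1/6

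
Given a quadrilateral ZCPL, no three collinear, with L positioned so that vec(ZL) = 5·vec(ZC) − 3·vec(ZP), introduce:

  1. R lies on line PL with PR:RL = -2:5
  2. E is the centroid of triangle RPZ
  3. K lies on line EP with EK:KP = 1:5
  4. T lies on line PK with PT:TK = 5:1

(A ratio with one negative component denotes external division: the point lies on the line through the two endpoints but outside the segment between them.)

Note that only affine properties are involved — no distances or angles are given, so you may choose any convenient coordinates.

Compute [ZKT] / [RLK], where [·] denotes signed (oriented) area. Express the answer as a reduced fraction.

Set Z = (0, 0), C = (1, 0), P = (0, 1), L = (5, -3); any affine frame gives the same invariant.
1. R lies on line PL with PR:RL = -2:5 ⇒ R = (-10/3, 11/3)
2. E is the centroid of triangle RPZ ⇒ E = (-10/9, 14/9)
3. K lies on line EP with EK:KP = 1:5 ⇒ K = (-25/27, 79/54)
4. T lies on line PK with PT:TK = 5:1 ⇒ T = (-125/162, 449/324)
2·[ZKT] = -25/162, 2·[RLK] = -125/54
[ZKT]:[RLK] = -25/162:-125/54 = 1/15

[ZKT]:[RLK] = 1/15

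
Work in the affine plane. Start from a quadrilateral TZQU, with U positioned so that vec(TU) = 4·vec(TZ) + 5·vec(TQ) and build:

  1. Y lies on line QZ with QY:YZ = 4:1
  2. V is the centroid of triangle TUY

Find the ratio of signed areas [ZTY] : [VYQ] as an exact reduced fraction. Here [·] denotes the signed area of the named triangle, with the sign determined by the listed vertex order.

Assign T = (0, 0), Z = (1, 0), Q = (0, 1), U = (4, 5) — the answer is frame-independent, so this choice is without loss of generality.
1. Y lies on line QZ with QY:YZ = 4:1 ⇒ Y = (4/5, 1/5)
2. V is the centroid of triangle TUY ⇒ V = (8/5, 26/15)
2·[ZTY] = -1/5, 2·[VYQ] = -28/15
[ZTY]:[VYQ] = -1/5:-28/15 = 3/28

[ZTY]:[VYQ] = 3/28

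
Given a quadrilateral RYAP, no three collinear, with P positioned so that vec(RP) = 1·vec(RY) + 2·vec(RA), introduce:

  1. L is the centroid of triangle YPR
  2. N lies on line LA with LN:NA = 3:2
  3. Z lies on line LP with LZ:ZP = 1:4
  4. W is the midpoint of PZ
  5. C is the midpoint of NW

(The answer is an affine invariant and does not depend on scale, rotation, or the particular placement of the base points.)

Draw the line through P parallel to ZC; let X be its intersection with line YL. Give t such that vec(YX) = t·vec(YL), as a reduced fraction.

Choose coordinates R = (0, 0), Y = (1, 0), A = (0, 1), P = (1, 2).
1. L is the centroid of triangle YPR ⇒ L = (2/3, 2/3)
2. N lies on line LA with LN:NA = 3:2 ⇒ N = (4/15, 13/15)
3. Z lies on line LP with LZ:ZP = 1:4 ⇒ Z = (11/15, 14/15)
4. W is the midpoint of PZ ⇒ W = (13/15, 22/15)
5. C is the midpoint of NW ⇒ C = (17/30, 7/6)
through P parallel to ZC: direction (-1/6, 7/30); meets YL at X = (-7/3, 20/3)
X = Y + t·(L−Y) with t = 10

t = 10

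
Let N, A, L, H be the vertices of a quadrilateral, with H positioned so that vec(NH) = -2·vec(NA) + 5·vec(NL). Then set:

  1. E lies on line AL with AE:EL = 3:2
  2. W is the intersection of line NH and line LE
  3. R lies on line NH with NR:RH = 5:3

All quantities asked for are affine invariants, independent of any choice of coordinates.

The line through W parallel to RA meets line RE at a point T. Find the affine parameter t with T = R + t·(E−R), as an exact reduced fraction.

Work in coordinates with N = (0, 0), A = (1, 0), L = (0, 1), H = (-2, 5).
1. E lies on line AL with AE:EL = 3:2 ⇒ E = (2/5, 3/5)
2. W is the intersection of line NH and line LE ⇒ W = (-2/3, 5/3)
3. R lies on line NH with NR:RH = 5:3 ⇒ R = (-5/4, 25/8)
through W parallel to RA: direction (9/4, -25/8); meets RE at T = (10/3, -35/9)
T = R + t·(E−R) with t = 25/9

t = 25/9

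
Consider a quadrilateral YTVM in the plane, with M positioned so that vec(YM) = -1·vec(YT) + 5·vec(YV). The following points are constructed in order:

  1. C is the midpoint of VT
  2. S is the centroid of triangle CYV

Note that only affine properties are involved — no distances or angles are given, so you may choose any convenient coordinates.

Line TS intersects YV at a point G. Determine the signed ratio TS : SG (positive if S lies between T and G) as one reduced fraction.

Work in coordinates with Y = (0, 0), T = (1, 0), V = (0, 1), M = (-1, 5).
1. C is the midpoint of VT ⇒ C = (1/2, 1/2)
2. S is the centroid of triangle CYV ⇒ S = (1/6, 1/2)
line TS meets YV at G = (0, 3/5)
S = T + t·(G−T) with t = 5/6, so TS:SG = 5/6:1/6

TS:SG = 5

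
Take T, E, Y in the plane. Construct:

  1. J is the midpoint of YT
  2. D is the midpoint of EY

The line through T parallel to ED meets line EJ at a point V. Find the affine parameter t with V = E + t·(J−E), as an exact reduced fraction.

t = 2

Assign T = (0, 0), E = (1, 0), Y = (0, 1) — the answer is frame-independent, so this choice is without loss of generality.
1. J is the midpoint of YT ⇒ J = (0, 1/2)
2. D is the midpoint of EY ⇒ D = (1/2, 1/2)
through T parallel to ED: direction (-1/2, 1/2); meets EJ at V = (-1, 1)
V = E + t·(J−E) with t = 2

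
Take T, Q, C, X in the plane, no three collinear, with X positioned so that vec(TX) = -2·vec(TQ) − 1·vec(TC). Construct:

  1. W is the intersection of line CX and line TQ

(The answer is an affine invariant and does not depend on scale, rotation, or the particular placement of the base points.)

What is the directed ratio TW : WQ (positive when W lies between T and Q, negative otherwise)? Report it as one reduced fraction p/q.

Choose coordinates T = (0, 0), Q = (1, 0), C = (0, 1), X = (-2, -1).
1. W is the intersection of line CX and line TQ ⇒ W = (-1, 0)
W = T + t·(Q−T) with t = -1, so TW:WQ = t:(1−t) = -1:2

TW:WQ = -1/2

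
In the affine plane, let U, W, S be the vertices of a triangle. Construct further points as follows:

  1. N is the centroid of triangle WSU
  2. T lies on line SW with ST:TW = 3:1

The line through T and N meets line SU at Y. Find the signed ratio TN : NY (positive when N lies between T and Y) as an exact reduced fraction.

TN:NY = 5/4

Choose coordinates U = (0, 0), W = (1, 0), S = (0, 1).
1. N is the centroid of triangle WSU ⇒ N = (1/3, 1/3)
2. T lies on line SW with ST:TW = 3:1 ⇒ T = (3/4, 1/4)
line TN meets SU at Y = (0, 2/5)
N = T + t·(Y−T) with t = 5/9, so TN:NY = 5/9:4/9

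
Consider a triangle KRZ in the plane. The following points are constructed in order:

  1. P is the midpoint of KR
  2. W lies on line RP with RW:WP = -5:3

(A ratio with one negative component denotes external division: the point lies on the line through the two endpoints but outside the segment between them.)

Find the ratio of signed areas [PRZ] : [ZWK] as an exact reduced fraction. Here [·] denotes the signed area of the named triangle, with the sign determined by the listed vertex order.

Set K = (0, 0), R = (1, 0), Z = (0, 1); any affine frame gives the same invariant.
1. P is the midpoint of KR ⇒ P = (1/2, 0)
2. W lies on line RP with RW:WP = -5:3 ⇒ W = (-1/4, 0)
2·[PRZ] = 1/2, 2·[ZWK] = 1/4
[PRZ]:[ZWK] = 1/2:1/4 = 2

[PRZ]:[ZWK] = 2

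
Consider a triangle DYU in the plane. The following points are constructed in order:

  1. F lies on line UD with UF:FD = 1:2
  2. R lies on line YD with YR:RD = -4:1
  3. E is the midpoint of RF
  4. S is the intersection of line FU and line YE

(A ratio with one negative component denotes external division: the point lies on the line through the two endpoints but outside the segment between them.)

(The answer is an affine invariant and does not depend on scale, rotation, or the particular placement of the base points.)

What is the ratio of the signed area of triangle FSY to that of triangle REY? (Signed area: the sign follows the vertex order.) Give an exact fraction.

Choose coordinates D = (0, 0), Y = (1, 0), U = (0, 1).
1. F lies on line UD with UF:FD = 1:2 ⇒ F = (0, 2/3)
2. R lies on line YD with YR:RD = -4:1 ⇒ R = (-1/3, 0)
3. E is the midpoint of RF ⇒ E = (-1/6, 1/3)
4. S is the intersection of line FU and line YE ⇒ S = (0, 2/7)
2·[FSY] = 8/21, 2·[REY] = -4/9
[FSY]:[REY] = 8/21:-4/9 = -6/7

[FSY]:[REY] = -6/7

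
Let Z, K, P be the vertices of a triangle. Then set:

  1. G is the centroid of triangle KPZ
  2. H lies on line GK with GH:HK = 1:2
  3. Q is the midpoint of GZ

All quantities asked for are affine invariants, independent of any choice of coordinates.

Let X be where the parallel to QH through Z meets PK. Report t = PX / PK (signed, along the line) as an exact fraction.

t = 7/8

Choose coordinates Z = (0, 0), K = (1, 0), P = (0, 1).
1. G is the centroid of triangle KPZ ⇒ G = (1/3, 1/3)
2. H lies on line GK with GH:HK = 1:2 ⇒ H = (5/9, 2/9)
3. Q is the midpoint of GZ ⇒ Q = (1/6, 1/6)
through Z parallel to QH: direction (7/18, 1/18); meets PK at X = (7/8, 1/8)
X = P + t·(K−P) with t = 7/8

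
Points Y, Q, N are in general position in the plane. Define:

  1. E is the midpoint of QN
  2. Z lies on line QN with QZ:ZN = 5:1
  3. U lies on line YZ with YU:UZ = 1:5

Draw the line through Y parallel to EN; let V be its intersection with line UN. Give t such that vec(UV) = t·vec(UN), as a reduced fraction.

t = -1/5

Assign Y = (0, 0), Q = (1, 0), N = (0, 1) — the answer is frame-independent, so this choice is without loss of generality.
1. E is the midpoint of QN ⇒ E = (1/2, 1/2)
2. Z lies on line QN with QZ:ZN = 5:1 ⇒ Z = (1/6, 5/6)
3. U lies on line YZ with YU:UZ = 1:5 ⇒ U = (1/36, 5/36)
through Y parallel to EN: direction (-1/2, 1/2); meets UN at V = (1/30, -1/30)
V = U + t·(N−U) with t = -1/5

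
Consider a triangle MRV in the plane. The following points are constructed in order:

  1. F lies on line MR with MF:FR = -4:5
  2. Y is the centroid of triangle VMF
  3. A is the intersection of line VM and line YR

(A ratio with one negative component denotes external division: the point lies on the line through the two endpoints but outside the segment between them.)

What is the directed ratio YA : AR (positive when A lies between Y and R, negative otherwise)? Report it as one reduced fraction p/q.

YA:AR = 4/3

Assign M = (0, 0), R = (1, 0), V = (0, 1) — the answer is frame-independent, so this choice is without loss of generality.
1. F lies on line MR with MF:FR = -4:5 ⇒ F = (-4, 0)
2. Y is the centroid of triangle VMF ⇒ Y = (-4/3, 1/3)
3. A is the intersection of line VM and line YR ⇒ A = (0, 1/7)
A = Y + t·(R−Y) with t = 4/7, so YA:AR = t:(1−t) = 4/7:3/7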